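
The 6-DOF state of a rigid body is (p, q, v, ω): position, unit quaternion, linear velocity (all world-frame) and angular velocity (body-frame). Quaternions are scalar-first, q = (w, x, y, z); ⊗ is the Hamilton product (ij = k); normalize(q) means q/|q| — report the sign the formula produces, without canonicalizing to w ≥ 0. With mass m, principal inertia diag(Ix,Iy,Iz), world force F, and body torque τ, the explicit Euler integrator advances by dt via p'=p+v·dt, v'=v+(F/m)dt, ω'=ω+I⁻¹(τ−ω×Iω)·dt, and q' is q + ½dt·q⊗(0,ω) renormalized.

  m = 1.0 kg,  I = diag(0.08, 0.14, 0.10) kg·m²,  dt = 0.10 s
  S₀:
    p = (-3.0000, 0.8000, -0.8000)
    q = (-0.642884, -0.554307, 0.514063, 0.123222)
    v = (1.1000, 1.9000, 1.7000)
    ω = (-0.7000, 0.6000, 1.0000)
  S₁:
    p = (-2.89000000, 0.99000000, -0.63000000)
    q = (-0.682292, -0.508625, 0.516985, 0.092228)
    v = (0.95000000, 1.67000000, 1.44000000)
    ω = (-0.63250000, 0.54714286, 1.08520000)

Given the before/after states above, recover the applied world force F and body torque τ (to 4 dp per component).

velocity change Δv = (-0.15000000, -0.23000000, -0.26000000)
m·(v₁−v₀)/dt = (-1.5000, -2.3000, -2.6000)
rate change Δω = (0.06750000, -0.05285714, 0.08520000)
applied torque τ = (0.0300, -0.0600, 0.0600)

F = (-1.5000, -2.3000, -2.6000)
τ = (0.0300, -0.0600, 0.0600)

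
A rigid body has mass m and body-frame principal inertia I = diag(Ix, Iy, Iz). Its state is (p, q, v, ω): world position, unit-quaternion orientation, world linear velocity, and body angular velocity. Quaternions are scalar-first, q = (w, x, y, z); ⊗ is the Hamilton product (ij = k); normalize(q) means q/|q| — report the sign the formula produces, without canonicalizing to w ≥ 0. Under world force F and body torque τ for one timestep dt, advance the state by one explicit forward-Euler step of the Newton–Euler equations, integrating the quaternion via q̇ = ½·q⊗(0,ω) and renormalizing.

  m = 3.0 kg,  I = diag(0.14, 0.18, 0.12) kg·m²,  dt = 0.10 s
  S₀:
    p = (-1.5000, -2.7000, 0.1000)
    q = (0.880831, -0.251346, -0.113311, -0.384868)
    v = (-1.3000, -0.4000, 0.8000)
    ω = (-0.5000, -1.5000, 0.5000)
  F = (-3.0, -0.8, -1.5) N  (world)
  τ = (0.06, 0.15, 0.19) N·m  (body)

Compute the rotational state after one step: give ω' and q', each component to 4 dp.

precession coupling ω×(Iω) = (0.0450, -0.0050, 0.0300)
angular accel α = (0.1071, 0.8611, 1.3333)
new body rate ω' = (-0.4893, -1.4139, 0.6333)
Hamilton product q⊗(0,ω) = (-0.1032055, -1.0743730, -1.0031395, 0.7607790)
updated quaternion q' = (0.8727, -0.3040, -0.1629, -0.3456)

ω' = (-0.4893, -1.4139, 0.6333)
q' = (0.8727, -0.3040, -0.1629, -0.3456)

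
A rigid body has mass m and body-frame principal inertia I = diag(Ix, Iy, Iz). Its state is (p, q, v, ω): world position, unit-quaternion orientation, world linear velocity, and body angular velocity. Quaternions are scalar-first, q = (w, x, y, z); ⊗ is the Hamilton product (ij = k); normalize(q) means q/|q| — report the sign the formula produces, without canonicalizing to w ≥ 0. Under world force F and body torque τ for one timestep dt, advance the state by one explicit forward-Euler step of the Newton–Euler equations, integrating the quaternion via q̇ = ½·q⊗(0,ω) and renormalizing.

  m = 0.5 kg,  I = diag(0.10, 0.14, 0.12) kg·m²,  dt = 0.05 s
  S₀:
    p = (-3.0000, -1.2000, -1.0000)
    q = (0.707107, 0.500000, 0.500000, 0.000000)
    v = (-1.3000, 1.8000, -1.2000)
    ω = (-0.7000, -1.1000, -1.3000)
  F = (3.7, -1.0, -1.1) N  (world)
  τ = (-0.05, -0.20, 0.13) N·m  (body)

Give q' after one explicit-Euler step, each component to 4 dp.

q⊗(0,ω) = (0.9000000, -1.1449749, -0.1278177, -1.1192391)
q + ½dt·q⊗(0,ω), renormalized = (0.7288, 0.4709, 0.4963, -0.0280)

q' = (0.7288, 0.4709, 0.4963, -0.0280)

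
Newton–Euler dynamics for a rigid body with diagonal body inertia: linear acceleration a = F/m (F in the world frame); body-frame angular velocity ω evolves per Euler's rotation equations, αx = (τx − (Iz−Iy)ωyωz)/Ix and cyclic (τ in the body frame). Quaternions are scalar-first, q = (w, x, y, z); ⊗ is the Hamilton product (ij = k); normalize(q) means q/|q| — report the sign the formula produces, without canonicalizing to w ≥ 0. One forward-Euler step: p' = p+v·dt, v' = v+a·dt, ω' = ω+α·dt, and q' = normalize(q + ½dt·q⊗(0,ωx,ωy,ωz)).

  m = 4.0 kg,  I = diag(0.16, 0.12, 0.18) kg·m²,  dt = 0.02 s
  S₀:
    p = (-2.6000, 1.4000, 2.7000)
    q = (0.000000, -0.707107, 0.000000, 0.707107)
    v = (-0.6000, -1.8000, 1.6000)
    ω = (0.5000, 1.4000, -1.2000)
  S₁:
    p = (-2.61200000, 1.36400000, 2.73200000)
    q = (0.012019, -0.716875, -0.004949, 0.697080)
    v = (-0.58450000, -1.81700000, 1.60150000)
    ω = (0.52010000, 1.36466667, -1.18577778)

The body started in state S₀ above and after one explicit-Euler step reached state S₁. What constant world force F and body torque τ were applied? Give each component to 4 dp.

F = (3.1000, -3.4000, 0.3000)
τ = (0.0600, -0.2000, 0.1000)

rate change Δω = (0.02010000, -0.03533333, 0.01422222)
ω₀×(Iω₀) = (-0.1008, 0.0120, -0.0280)
I·α + gyro = (0.0600, -0.2000, 0.1000)
v₁ − v₀ = (0.01550000, -0.01700000, 0.00150000)
m·(v₁−v₀)/dt = (3.1000, -3.4000, 0.3000)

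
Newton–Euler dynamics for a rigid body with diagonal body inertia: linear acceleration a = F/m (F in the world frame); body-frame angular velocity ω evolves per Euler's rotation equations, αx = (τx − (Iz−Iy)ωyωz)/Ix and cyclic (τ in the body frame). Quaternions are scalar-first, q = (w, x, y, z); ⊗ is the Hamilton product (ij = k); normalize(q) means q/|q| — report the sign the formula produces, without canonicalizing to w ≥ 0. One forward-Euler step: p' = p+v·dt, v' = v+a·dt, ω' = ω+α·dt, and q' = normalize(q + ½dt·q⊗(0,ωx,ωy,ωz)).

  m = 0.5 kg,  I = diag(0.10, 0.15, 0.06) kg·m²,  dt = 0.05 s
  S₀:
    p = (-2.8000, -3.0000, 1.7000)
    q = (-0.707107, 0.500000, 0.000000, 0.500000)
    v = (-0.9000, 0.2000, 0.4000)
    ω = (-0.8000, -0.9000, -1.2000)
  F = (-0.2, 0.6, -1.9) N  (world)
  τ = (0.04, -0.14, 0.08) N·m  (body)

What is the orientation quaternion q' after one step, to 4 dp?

q' = (-0.6815, 0.5249, 0.0209, 0.5095)

Hamilton product q⊗(0,ω) = (1.0000000, 1.0156856, 0.8363963, 0.3985284)
q + ½dt·q⊗(0,ω), renormalized = (-0.6815, 0.5249, 0.0209, 0.5095)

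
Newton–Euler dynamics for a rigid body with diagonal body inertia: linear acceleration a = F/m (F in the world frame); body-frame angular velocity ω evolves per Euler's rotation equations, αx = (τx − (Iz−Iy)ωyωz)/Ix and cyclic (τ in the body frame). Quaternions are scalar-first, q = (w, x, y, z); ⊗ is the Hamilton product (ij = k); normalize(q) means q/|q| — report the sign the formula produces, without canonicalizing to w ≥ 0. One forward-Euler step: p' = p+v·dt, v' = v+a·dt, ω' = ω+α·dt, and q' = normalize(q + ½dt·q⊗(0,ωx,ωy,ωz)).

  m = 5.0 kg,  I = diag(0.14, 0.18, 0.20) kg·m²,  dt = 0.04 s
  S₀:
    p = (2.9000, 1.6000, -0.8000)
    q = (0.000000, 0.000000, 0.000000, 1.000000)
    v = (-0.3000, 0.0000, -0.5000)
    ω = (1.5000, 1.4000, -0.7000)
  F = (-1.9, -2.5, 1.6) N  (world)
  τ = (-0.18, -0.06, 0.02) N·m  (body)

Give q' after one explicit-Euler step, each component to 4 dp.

q' = (0.0140, -0.0280, 0.0300, 0.9991)

2q̇ = q⊗(0,ω) = (0.7000000, -1.4000000, 1.5000000, 0.0000000)
q + ½dt·q⊗(0,ω), renormalized = (0.0140, -0.0280, 0.0300, 0.9991)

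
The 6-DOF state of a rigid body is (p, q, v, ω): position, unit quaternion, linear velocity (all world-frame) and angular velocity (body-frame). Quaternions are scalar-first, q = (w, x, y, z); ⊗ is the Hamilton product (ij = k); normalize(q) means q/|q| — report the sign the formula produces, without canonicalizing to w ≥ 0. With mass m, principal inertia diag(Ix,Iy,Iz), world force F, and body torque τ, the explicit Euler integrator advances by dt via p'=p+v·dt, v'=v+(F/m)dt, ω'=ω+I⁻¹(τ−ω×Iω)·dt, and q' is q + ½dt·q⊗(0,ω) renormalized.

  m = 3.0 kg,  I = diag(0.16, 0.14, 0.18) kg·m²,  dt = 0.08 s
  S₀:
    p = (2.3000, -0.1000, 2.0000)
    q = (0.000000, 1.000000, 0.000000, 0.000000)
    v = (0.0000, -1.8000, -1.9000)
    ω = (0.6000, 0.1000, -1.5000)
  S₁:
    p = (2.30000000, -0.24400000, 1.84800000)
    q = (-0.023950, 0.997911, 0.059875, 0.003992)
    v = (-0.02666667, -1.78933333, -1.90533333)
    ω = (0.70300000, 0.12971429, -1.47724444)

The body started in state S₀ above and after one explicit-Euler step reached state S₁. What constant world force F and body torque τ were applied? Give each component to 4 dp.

Δv = v₁−v₀ = (-0.02666667, 0.01066667, -0.00533333)
applied force F = (-1.0000, 0.4000, -0.2000)
rate change Δω = (0.10300000, 0.02971429, 0.02275556)
I·α + gyro = (0.2000, 0.0700, 0.0500)

F = (-1.0000, 0.4000, -0.2000)
τ = (0.2000, 0.0700, 0.0500)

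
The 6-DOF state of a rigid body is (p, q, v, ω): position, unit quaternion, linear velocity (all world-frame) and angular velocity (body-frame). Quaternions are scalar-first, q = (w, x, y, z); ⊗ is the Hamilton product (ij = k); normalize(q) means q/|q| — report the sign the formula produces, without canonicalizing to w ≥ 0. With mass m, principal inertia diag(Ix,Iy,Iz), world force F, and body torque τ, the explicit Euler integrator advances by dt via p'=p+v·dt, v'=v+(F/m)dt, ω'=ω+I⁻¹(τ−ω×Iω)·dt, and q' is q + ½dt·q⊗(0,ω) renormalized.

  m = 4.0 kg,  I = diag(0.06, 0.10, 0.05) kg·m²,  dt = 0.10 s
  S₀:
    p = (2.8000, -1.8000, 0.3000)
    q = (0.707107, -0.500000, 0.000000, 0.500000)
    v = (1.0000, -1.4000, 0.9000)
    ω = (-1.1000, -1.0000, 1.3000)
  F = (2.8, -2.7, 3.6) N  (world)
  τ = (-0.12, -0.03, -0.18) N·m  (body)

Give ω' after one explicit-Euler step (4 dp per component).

ω' = (-1.4083, -1.0157, 0.8520)

gyro term ω×Iω = (0.0650, -0.0143, 0.0440)
(τ − ω×Iω)/I = (-3.0833, -0.1570, -4.4800)
ω + α·dt = (-1.4083, -1.0157, 0.8520)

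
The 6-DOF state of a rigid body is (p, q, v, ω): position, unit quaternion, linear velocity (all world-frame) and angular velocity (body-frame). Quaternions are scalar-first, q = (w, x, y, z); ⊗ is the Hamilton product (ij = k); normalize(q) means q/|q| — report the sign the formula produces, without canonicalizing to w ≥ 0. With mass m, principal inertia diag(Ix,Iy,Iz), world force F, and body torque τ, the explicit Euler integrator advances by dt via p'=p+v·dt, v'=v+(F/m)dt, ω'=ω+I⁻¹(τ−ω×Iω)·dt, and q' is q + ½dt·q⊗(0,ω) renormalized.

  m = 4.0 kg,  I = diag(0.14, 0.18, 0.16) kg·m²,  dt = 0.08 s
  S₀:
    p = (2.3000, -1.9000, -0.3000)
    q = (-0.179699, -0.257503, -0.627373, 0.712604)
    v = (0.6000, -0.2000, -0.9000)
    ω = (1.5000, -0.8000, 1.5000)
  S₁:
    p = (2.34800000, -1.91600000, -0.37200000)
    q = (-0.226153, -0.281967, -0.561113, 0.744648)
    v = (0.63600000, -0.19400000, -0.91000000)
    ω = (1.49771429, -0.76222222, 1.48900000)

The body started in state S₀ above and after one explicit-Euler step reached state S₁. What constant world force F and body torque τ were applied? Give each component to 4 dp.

rate change Δω = (-0.00228571, 0.03777778, -0.01100000)
gyro term ω₀×Iω₀ = (0.0240, -0.0450, -0.0480)
I·α + gyro = (0.0200, 0.0400, -0.0700)
v₁ − v₀ = (0.03600000, 0.00600000, -0.01000000)
m·(v₁−v₀)/dt = (1.8000, 0.3000, -0.5000)

F = (1.8000, 0.3000, -0.5000)
τ = (0.0200, 0.0400, -0.0700)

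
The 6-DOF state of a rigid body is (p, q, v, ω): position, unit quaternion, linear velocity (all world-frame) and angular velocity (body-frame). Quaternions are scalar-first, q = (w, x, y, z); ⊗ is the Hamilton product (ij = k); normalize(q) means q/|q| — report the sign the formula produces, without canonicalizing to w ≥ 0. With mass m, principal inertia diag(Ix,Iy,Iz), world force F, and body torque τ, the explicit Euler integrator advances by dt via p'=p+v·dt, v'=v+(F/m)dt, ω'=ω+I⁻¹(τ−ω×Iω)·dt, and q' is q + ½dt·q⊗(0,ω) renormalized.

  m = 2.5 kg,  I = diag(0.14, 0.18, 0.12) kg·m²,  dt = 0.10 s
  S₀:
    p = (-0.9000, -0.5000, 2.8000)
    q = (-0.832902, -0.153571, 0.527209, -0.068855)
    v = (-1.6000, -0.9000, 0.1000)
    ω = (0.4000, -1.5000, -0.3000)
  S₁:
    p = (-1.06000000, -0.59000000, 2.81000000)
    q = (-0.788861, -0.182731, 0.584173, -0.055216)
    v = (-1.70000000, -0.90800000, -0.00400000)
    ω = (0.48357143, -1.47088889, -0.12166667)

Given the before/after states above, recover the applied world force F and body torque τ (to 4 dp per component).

F = (-2.5000, -0.2000, -2.6000)
τ = (0.0900, 0.0500, 0.1900)

v₁ − v₀ = (-0.10000000, -0.00800000, -0.10400000)
m·(v₁−v₀)/dt = (-2.5000, -0.2000, -2.6000)
Δω = ω₁−ω₀ = (0.08357143, 0.02911111, 0.17833333)
applied torque τ = (0.0900, 0.0500, 0.1900)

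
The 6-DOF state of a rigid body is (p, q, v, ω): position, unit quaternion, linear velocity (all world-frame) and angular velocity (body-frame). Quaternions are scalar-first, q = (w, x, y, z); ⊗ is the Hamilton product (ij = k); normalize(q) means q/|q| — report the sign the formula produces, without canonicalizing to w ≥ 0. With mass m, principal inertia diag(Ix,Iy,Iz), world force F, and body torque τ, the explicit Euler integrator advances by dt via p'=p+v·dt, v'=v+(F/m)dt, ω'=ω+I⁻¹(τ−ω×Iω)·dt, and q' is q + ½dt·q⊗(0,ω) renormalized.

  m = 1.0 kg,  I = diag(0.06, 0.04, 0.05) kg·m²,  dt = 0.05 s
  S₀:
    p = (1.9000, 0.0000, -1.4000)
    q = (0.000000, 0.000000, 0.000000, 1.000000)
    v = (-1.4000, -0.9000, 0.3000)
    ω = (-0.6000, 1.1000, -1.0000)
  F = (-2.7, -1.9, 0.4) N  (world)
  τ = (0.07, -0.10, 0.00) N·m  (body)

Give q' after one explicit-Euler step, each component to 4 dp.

q' = (0.0250, -0.0275, -0.0150, 0.9992)

2q̇ = q⊗(0,ω) = (1.0000000, -1.1000000, -0.6000000, 0.0000000)
q + ½dt·q⊗(0,ω), renormalized = (0.0250, -0.0275, -0.0150, 0.9992)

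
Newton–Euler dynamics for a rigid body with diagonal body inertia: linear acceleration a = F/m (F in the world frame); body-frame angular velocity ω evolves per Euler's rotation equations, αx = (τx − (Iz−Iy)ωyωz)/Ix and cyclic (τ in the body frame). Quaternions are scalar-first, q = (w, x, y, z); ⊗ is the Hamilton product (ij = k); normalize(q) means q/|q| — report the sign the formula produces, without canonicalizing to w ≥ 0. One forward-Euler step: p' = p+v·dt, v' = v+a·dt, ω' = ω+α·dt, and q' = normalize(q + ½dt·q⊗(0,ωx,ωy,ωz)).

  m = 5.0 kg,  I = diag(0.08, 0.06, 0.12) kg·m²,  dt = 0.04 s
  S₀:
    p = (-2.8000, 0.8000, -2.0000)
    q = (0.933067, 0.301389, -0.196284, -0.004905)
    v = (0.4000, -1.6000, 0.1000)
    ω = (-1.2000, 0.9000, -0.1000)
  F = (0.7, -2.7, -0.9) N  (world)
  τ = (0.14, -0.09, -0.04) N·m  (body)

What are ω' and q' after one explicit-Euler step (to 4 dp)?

α = I⁻¹(τ − ω×Iω) = (1.8175, -1.4200, -0.5133)
new body rate ω' = (-1.1273, 0.8432, -0.1205)
Hamilton product q⊗(0,ω) = (0.5378319, -1.0956375, 0.8757852, -0.0575974)
q' = normalize(q + ½dt·q⊗(0,ω)) = (0.9434, 0.2793, -0.1787, -0.0061)

ω' = (-1.1273, 0.8432, -0.1205)
q' = (0.9434, 0.2793, -0.1787, -0.0061)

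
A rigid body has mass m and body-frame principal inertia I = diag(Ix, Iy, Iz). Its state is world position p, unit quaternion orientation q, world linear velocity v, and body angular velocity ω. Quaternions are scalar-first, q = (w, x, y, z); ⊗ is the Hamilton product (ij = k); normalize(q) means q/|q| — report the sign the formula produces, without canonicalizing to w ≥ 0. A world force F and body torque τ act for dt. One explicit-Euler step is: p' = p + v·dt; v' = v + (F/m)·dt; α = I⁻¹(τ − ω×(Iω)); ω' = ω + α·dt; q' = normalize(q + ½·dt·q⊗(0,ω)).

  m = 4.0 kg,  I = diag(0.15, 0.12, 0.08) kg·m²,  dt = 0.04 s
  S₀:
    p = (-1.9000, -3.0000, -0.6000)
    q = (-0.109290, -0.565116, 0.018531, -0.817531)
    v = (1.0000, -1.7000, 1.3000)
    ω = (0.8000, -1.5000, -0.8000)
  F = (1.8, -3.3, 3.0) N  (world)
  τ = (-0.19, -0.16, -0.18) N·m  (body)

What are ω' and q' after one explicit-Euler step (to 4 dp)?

ω' = (0.7621, -1.5384, -0.9080)
q' = (-0.1127, -0.5913, -0.0003, -0.7986)

precession coupling ω×(Iω) = (-0.0480, -0.0448, 0.0360)
(τ − ω×Iω)/I = (-0.9467, -0.9600, -2.7000)
new body rate ω' = (0.7621, -1.5384, -0.9080)
2q̇ = q⊗(0,ω) = (-0.1741355, -1.3285533, -0.9421826, 0.9202812)
q + ½dt·q⊗(0,ω), renormalized = (-0.1127, -0.5913, -0.0003, -0.7986)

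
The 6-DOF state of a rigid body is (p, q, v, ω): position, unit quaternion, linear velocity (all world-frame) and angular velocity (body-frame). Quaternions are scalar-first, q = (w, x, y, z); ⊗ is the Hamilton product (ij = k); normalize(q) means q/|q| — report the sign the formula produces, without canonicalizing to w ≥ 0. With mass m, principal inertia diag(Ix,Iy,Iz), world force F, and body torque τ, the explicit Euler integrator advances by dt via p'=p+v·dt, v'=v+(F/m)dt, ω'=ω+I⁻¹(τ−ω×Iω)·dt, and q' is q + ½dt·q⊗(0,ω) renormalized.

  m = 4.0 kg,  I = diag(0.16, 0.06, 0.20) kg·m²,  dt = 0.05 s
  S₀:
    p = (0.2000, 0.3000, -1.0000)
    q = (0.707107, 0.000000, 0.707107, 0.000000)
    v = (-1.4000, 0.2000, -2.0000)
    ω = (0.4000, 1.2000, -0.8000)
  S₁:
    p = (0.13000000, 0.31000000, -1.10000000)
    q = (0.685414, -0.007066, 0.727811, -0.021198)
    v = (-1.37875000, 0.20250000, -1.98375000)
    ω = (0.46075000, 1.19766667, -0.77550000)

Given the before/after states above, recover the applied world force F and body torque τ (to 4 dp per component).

F = (1.7000, 0.2000, 1.3000)
τ = (0.0600, 0.0100, 0.0500)

v₁ − v₀ = (0.02125000, 0.00250000, 0.01625000)
F = m·Δv/dt = (1.7000, 0.2000, 1.3000)
rate change Δω = (0.06075000, -0.00233333, 0.02450000)
ω₀×(Iω₀) = (-0.1344, 0.0128, -0.0480)
τ = I·(Δω/dt) + ω₀×(Iω₀) = (0.0600, 0.0100, 0.0500)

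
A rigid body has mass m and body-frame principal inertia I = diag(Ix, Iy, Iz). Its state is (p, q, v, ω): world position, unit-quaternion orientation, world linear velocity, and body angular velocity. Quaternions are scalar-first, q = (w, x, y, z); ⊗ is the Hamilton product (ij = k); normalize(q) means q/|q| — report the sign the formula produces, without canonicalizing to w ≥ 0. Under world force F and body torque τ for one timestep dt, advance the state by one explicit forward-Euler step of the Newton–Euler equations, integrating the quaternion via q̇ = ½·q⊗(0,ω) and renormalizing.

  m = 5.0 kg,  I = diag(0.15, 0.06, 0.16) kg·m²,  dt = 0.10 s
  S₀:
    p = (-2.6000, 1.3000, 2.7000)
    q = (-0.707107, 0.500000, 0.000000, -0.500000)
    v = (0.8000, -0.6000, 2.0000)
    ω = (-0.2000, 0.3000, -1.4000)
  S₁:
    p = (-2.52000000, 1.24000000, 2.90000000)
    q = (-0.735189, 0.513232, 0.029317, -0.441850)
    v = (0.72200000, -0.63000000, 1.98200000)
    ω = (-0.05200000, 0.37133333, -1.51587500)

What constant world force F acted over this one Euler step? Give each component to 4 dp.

v₁ − v₀ = (-0.07800000, -0.03000000, -0.01800000)
m·(v₁−v₀)/dt = (-3.9000, -1.5000, -0.9000)

F = (-3.9000, -1.5000, -0.9000)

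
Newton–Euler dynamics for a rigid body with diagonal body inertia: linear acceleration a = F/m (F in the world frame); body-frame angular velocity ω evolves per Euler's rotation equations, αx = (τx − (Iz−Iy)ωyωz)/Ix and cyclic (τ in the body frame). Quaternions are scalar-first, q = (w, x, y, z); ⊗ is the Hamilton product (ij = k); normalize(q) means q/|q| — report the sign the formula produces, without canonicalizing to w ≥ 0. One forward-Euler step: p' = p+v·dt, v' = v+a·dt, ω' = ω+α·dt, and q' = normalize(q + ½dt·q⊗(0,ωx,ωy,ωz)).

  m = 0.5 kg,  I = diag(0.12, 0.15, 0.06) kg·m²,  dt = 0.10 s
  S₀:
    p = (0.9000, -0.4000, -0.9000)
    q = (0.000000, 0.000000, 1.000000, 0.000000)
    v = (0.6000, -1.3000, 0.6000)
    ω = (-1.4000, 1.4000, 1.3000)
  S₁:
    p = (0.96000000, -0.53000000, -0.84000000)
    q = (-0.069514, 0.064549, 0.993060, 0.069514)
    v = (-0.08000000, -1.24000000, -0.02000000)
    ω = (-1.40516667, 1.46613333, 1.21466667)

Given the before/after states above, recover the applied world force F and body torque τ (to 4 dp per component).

Δv = v₁−v₀ = (-0.68000000, 0.06000000, -0.62000000)
F = m·Δv/dt = (-3.4000, 0.3000, -3.1000)
rate change Δω = (-0.00516667, 0.06613333, -0.08533333)
precession coupling = (-0.1638, -0.1092, -0.0588)
τ = I·(Δω/dt) + ω₀×(Iω₀) = (-0.1700, -0.0100, -0.1100)

F = (-3.4000, 0.3000, -3.1000)
τ = (-0.1700, -0.0100, -0.1100)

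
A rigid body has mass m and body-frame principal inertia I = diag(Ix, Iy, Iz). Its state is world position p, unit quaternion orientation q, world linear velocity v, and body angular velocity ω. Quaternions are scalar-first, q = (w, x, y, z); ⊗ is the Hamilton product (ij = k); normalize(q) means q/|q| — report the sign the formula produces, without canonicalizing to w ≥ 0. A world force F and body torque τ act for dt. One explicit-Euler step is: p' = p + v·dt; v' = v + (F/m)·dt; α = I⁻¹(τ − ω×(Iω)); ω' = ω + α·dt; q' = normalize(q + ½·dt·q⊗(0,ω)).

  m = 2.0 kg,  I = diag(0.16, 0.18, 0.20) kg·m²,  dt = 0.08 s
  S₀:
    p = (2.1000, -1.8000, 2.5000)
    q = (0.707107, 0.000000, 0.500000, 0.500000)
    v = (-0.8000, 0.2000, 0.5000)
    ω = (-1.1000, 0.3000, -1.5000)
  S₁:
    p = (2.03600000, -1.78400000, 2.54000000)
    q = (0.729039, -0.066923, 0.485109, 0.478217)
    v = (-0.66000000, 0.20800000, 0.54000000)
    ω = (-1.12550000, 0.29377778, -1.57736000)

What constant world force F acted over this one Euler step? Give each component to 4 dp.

Δv = v₁−v₀ = (0.14000000, 0.00800000, 0.04000000)
F = m·Δv/dt = (3.5000, 0.2000, 1.0000)

F = (3.5000, 0.2000, 1.0000)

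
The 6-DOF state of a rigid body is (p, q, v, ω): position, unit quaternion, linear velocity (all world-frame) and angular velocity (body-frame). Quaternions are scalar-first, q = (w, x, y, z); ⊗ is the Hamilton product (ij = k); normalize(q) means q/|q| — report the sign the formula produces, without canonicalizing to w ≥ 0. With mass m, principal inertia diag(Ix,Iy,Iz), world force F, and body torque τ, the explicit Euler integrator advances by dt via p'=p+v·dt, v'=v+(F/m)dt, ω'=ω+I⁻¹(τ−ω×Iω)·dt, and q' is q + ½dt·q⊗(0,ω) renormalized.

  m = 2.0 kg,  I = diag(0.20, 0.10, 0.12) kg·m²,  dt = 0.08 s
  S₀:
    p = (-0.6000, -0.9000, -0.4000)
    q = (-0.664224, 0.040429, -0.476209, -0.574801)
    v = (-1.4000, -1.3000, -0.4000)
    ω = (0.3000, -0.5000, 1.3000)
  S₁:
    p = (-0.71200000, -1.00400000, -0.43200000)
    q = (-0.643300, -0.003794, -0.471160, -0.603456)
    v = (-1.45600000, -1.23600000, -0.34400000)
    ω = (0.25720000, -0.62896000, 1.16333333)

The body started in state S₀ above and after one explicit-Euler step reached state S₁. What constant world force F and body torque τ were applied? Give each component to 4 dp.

velocity change Δv = (-0.05600000, 0.06400000, 0.05600000)
applied force F = (-1.4000, 1.6000, 1.4000)
Δω = ω₁−ω₀ = (-0.04280000, -0.12896000, -0.13666667)
ω₀×(Iω₀) = (-0.0130, 0.0312, 0.0150)
I·α + gyro = (-0.1200, -0.1300, -0.1900)

F = (-1.4000, 1.6000, 1.4000)
τ = (-0.1200, -0.1300, -0.1900)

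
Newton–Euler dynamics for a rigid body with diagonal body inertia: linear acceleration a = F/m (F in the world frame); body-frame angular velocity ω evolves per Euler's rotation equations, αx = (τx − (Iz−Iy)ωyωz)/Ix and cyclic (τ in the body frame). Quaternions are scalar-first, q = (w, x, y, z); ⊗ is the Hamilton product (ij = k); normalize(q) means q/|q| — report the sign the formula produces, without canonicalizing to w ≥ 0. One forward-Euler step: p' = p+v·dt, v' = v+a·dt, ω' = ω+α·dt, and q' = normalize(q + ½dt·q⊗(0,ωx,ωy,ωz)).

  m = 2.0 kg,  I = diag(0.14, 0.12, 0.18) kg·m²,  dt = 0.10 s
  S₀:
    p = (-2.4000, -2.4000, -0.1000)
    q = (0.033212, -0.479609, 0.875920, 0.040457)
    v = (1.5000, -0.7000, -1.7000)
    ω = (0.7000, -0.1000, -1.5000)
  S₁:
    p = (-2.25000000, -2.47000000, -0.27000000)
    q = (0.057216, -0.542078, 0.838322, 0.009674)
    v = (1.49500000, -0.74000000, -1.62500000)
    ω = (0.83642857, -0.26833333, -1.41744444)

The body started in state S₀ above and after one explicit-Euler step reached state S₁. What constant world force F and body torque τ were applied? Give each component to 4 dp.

F = (-0.1000, -0.8000, 1.5000)
τ = (0.2000, -0.1600, 0.1500)

velocity change Δv = (-0.00500000, -0.04000000, 0.07500000)
applied force F = (-0.1000, -0.8000, 1.5000)
rate change Δω = (0.13642857, -0.16833333, 0.08255556)
ω₀×(Iω₀) = (0.0090, 0.0420, 0.0014)
I·α + gyro = (0.2000, -0.1600, 0.1500)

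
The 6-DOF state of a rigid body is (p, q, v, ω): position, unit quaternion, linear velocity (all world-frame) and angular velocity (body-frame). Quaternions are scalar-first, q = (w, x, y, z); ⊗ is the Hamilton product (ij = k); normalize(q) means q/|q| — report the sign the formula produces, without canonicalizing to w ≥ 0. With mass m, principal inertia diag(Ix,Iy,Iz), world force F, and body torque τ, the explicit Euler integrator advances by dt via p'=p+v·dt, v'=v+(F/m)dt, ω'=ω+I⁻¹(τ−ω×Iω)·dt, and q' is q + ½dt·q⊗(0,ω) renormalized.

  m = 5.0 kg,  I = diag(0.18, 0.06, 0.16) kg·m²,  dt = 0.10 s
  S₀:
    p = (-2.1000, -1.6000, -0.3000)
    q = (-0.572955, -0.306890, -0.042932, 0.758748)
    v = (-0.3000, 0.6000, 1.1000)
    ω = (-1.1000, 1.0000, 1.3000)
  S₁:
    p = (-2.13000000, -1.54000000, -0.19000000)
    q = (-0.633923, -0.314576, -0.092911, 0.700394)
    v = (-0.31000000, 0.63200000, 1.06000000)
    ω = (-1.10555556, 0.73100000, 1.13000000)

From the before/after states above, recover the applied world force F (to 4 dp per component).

Δv = v₁−v₀ = (-0.01000000, 0.03200000, -0.04000000)
applied force F = (-0.5000, 1.6000, -2.0000)

F = (-0.5000, 1.6000, -2.0000)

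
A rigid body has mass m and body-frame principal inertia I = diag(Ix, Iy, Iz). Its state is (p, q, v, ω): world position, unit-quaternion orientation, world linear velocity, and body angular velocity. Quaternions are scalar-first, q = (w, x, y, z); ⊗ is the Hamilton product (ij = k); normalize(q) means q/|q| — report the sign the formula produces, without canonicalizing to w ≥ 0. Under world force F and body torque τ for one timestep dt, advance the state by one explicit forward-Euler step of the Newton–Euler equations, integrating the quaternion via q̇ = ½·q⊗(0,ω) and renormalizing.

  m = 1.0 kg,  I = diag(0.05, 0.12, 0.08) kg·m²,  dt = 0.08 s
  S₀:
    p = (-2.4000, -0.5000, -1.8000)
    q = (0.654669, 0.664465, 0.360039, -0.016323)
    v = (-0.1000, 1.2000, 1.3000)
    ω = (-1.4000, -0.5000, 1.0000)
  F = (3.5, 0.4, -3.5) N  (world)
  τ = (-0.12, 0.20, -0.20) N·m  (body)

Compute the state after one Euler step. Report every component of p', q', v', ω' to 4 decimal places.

linear accel F/m = (3.5000, 0.4000, -3.5000)
p' = p + v·dt = (-2.4080, -0.4040, -1.6960)
new velocity v' = (0.1800, 1.2320, 1.0200)
gyro term ω×Iω = (0.0200, 0.0420, 0.0490)
α = I⁻¹(τ − ω×Iω) = (-2.8000, 1.3167, -3.1125)
new body rate ω' = (-1.6240, -0.3947, 0.7510)
q⊗(0,ω) = (1.1265935, -0.5646591, -0.9689473, 0.8264911)
q' = normalize(q + ½dt·q⊗(0,ω)) = (0.6979, 0.6402, 0.3205, 0.0167)

p' = (-2.4080, -0.4040, -1.6960)
q' = (0.6979, 0.6402, 0.3205, 0.0167)
v' = (0.1800, 1.2320, 1.0200)
ω' = (-1.6240, -0.3947, 0.7510)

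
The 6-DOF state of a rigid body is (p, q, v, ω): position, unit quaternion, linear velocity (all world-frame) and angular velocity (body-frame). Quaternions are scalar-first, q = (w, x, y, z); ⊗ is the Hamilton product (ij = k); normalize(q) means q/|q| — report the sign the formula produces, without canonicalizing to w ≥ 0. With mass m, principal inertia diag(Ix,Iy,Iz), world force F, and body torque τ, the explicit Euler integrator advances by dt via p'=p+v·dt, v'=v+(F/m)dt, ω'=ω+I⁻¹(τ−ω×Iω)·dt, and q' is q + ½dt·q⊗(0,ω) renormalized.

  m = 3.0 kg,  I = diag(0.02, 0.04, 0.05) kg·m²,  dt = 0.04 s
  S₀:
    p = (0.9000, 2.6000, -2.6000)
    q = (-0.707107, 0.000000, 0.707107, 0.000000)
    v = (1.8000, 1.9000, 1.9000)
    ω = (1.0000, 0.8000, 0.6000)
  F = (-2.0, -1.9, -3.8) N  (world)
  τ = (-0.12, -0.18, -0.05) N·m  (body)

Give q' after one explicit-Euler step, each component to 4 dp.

2q̇ = q⊗(0,ω) = (-0.5656856, -0.2828428, -0.5656856, -1.1313712)
updated quaternion q' = (-0.7181, -0.0057, 0.6955, -0.0226)

q' = (-0.7181, -0.0057, 0.6955, -0.0226)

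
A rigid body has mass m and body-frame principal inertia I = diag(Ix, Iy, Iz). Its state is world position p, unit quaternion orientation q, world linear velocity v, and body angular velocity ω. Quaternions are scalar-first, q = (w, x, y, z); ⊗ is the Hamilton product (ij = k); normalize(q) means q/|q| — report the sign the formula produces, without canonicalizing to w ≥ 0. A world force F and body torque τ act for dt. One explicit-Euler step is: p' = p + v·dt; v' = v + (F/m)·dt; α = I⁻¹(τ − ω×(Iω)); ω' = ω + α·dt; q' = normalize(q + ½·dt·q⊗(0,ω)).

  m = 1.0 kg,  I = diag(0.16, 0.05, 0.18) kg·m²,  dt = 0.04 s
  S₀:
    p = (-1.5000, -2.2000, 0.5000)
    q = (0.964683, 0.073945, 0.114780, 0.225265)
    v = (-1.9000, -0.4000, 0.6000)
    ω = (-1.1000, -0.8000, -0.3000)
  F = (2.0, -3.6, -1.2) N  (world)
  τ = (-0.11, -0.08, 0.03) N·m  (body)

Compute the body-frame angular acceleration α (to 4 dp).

ω×(Iω) gyroscopic = (0.0312, -0.0066, -0.0968)
α = I⁻¹(τ − ω×Iω) = (-0.8825, -1.4680, 0.7044)

α = (-0.8825, -1.4680, 0.7044)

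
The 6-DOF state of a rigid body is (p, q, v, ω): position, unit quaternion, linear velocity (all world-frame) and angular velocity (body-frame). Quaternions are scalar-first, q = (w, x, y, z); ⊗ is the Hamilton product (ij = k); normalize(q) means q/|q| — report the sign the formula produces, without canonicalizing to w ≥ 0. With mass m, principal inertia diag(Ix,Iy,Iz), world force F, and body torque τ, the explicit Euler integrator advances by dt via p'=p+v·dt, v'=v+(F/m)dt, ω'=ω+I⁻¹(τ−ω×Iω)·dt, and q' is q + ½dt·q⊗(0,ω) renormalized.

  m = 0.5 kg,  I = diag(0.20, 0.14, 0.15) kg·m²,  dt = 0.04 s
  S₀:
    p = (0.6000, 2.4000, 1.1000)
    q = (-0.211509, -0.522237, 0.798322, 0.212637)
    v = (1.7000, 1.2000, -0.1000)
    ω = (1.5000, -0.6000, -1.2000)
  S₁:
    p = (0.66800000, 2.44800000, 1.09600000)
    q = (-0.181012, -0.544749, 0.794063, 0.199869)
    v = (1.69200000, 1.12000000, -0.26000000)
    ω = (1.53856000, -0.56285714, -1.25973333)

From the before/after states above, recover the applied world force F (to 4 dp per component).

velocity change Δv = (-0.00800000, -0.08000000, -0.16000000)
m·(v₁−v₀)/dt = (-0.1000, -1.0000, -2.0000)

F = (-0.1000, -1.0000, -2.0000)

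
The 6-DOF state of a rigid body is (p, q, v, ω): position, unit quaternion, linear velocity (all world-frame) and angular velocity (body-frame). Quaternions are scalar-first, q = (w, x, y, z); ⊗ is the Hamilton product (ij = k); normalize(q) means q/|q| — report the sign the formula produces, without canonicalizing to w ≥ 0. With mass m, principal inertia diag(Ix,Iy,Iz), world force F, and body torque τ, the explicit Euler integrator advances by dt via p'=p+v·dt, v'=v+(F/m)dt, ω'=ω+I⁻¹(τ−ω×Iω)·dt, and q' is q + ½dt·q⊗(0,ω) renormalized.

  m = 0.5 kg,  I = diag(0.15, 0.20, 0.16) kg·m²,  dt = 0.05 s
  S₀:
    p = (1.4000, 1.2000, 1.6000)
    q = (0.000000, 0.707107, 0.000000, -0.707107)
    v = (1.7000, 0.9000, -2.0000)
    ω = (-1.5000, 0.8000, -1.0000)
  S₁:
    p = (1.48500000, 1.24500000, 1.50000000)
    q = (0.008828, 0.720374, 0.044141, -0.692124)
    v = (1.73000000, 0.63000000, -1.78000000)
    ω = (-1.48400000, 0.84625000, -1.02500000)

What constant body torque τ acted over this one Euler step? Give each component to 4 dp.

τ = (0.0800, 0.1700, -0.1400)

ω₁ − ω₀ = (0.01600000, 0.04625000, -0.02500000)
gyro term ω₀×Iω₀ = (0.0320, -0.0150, -0.0600)
τ = I·(Δω/dt) + ω₀×(Iω₀) = (0.0800, 0.1700, -0.1400)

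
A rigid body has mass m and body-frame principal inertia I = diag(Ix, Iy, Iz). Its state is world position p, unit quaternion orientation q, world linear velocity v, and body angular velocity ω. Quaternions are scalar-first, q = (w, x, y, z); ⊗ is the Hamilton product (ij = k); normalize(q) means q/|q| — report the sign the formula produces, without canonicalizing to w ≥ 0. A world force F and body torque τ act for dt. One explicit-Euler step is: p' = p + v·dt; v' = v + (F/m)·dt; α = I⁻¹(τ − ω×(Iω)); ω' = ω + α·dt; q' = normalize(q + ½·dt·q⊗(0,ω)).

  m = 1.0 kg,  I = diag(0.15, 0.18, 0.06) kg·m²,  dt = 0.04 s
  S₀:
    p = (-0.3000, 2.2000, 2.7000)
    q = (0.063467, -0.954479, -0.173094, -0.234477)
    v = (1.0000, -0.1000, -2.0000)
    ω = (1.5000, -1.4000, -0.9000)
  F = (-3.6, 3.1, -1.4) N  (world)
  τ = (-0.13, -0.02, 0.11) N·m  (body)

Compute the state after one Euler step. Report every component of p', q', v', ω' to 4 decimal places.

p + v·dt = (-0.2600, 2.1960, 2.6200)
v' = v + a·dt = (0.8560, 0.0240, -2.0560)
(τ − ω×Iω)/I = (0.1413, 0.5639, 2.8833)
ω' = ω + α·dt = (1.5057, -1.3774, -0.7847)
2q̇ = q⊗(0,ω) = (0.9783576, -0.0772827, -1.2996004, 1.5387913)
q + ½dt·q⊗(0,ω), renormalized = (0.0830, -0.9551, -0.1989, -0.2035)

p' = (-0.2600, 2.1960, 2.6200)
q' = (0.0830, -0.9551, -0.1989, -0.2035)
v' = (0.8560, 0.0240, -2.0560)
ω' = (1.5057, -1.3774, -0.7847)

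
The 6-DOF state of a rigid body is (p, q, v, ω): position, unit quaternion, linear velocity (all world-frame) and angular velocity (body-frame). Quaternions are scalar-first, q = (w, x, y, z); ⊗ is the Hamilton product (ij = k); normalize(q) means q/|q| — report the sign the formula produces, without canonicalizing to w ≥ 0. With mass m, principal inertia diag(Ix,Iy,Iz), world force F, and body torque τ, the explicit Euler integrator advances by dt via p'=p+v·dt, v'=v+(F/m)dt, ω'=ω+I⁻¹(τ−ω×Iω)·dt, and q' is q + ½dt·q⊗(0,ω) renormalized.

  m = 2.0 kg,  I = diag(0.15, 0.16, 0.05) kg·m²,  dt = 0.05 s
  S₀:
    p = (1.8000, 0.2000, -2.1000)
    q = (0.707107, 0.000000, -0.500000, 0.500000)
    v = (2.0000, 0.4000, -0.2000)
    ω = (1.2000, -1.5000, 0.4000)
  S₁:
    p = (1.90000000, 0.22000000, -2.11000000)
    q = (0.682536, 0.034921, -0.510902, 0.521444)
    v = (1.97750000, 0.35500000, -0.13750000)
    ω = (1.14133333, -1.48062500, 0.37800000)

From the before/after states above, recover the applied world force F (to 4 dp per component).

F = (-0.9000, -1.8000, 2.5000)

velocity change Δv = (-0.02250000, -0.04500000, 0.06250000)
applied force F = (-0.9000, -1.8000, 2.5000)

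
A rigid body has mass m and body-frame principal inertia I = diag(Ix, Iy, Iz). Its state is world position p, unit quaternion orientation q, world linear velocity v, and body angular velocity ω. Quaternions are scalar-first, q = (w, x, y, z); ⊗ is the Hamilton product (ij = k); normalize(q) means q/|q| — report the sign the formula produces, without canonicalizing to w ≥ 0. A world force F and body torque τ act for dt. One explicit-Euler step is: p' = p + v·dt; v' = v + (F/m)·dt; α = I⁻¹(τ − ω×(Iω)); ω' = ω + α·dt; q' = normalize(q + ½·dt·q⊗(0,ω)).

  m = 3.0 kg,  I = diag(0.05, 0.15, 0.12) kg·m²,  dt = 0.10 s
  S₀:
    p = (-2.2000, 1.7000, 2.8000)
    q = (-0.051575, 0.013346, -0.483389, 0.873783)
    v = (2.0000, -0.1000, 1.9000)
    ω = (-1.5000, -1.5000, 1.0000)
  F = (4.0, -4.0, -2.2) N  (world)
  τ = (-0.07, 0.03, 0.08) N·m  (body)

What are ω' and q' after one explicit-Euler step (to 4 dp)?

(τ − ω×Iω)/I = (-2.3000, -0.5000, -1.2083)
ω' = ω + α·dt = (-1.7300, -1.5500, 0.8792)
Hamilton product q⊗(0,ω) = (-1.5788475, 0.9046480, -1.2466580, -0.7966775)
updated quaternion q' = (-0.1296, 0.0582, -0.5420, 0.8283)

ω' = (-1.7300, -1.5500, 0.8792)
q' = (-0.1296, 0.0582, -0.5420, 0.8283)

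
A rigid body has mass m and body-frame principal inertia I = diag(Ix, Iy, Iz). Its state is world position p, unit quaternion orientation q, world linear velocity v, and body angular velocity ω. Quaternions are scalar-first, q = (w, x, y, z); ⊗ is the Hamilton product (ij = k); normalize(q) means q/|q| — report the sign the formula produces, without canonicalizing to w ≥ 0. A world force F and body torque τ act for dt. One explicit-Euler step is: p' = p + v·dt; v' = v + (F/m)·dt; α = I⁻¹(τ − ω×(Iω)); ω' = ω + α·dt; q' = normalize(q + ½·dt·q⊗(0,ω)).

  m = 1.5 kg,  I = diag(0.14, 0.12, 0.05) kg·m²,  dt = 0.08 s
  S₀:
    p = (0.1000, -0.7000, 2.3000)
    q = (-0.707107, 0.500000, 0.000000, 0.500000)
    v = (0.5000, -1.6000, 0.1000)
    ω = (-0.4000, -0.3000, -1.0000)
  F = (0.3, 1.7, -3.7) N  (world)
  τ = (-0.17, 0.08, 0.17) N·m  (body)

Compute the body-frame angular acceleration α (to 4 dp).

gyro term ω×Iω = (-0.0210, 0.0360, -0.0024)
α = I⁻¹(τ − ω×Iω) = (-1.0643, 0.3667, 3.4480)

α = (-1.0643, 0.3667, 3.4480)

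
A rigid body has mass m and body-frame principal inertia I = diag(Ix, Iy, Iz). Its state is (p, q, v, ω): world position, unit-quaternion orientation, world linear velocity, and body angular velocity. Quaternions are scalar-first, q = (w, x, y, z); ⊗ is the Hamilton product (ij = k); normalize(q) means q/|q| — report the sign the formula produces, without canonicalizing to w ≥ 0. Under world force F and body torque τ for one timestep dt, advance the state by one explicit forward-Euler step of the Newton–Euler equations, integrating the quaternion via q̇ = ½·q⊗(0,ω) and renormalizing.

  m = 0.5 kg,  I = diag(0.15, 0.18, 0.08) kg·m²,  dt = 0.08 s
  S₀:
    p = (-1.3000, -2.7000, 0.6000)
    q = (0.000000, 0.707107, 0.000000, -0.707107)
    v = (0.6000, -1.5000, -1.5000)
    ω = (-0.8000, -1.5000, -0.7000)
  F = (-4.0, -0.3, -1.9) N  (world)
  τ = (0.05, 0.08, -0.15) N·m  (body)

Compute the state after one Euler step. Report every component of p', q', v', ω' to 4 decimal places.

p' = (-1.2520, -2.8200, 0.4800)
q' = (0.0028, 0.6629, 0.0423, -0.7475)
v' = (-0.0400, -1.5480, -1.8040)
ω' = (-0.7173, -1.4819, -0.8860)

(τ − ω×Iω)/I = (1.0333, 0.2267, -2.3250)
new body rate ω' = (-0.7173, -1.4819, -0.8860)
2q̇ = q⊗(0,ω) = (0.0707107, -1.0606605, 1.0606605, -1.0606605)
q + ½dt·q⊗(0,ω), renormalized = (0.0028, 0.6629, 0.0423, -0.7475)
p' = p + v·dt = (-1.2520, -2.8200, 0.4800)
new velocity v' = (-0.0400, -1.5480, -1.8040)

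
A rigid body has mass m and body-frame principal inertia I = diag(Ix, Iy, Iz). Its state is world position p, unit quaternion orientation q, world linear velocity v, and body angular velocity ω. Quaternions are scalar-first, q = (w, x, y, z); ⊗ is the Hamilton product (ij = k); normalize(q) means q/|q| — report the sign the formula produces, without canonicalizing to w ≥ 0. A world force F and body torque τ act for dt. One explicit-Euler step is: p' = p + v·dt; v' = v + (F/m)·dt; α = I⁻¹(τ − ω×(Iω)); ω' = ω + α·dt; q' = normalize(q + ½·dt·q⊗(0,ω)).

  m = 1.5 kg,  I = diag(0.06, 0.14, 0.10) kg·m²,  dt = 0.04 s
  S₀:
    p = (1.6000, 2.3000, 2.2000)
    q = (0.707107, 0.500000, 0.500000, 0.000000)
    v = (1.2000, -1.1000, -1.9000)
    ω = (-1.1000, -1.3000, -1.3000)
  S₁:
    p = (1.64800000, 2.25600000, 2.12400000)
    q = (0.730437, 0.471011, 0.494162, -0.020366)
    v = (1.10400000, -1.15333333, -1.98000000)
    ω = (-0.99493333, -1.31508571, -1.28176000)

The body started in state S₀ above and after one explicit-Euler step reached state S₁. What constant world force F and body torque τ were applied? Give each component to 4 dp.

F = (-3.6000, -2.0000, -3.0000)
τ = (0.0900, -0.1100, 0.1600)

ω₁ − ω₀ = (0.10506667, -0.01508571, 0.01824000)
I·α + gyro = (0.0900, -0.1100, 0.1600)
Δv = v₁−v₀ = (-0.09600000, -0.05333333, -0.08000000)
applied force F = (-3.6000, -2.0000, -3.0000)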